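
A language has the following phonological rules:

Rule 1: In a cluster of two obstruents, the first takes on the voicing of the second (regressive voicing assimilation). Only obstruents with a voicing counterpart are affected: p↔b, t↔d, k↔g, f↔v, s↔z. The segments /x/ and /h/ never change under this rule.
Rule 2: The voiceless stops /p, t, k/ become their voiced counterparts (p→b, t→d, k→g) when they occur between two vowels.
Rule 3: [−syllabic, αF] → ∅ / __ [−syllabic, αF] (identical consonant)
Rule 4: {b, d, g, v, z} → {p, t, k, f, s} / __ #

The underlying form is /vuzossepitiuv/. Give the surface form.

Rule 1 (regressive voicing assimilation): no segment meets the environment; /vuzossepitiuv/ is unchanged.
Rule 2 (intervocalic voicing): /p/ is a voiceless stop between vowels /e/ and /i/, so it voices to [b]. /t/ is a voiceless stop between vowels /i/ and /i/, so it voices to [d]. /vuzossepitiuv/ → vuzossebidiuv.
Rule 3 (degemination): /ss/ is a geminate; the first /s/ deletes. /vuzossebidiuv/ → vuzosebidiuv.
Rule 4 (final devoicing): /v/ is a voiced obstruent in word-final position, so it devoices to [f]. /vuzosebidiuv/ → vuzosebidiuf.

vuzosebidiuf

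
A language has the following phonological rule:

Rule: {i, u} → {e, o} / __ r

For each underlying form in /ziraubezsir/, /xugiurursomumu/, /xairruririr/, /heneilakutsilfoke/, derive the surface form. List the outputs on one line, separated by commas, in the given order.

zeraubezser, xugiororsomumu, xaerrorerer, heneilakutsilfoke

/ziraubezsir/: /i/ is a high vowel immediately before /r/, so it lowers to [e]. /i/ is a high vowel immediately before /r/, so it lowers to [e]. → [zeraubezser].
/xugiurursomumu/: /u/ is a high vowel immediately before /r/, so it lowers to [o]. /u/ is a high vowel immediately before /r/, so it lowers to [o]. → [xugiororsomumu].
/xairruririr/: /i/ is a high vowel immediately before /r/, so it lowers to [e]. /u/ is a high vowel immediately before /r/, so it lowers to [o]. /i/ is a high vowel immediately before /r/, so it lowers to [e]. /i/ is a high vowel immediately before /r/, so it lowers to [e]. → [xaerrorerer].
/heneilakutsilfoke/: the rule's environment is not met; surfaces unchanged as [heneilakutsilfoke].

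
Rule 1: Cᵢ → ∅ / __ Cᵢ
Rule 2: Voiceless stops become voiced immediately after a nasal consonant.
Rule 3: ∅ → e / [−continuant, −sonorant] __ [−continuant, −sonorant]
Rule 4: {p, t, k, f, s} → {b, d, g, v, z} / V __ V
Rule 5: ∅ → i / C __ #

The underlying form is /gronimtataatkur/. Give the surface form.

gronimdadaadeguri

Rule 1 (degemination): no segment meets the environment; /gronimtataatkur/ is unchanged.
Rule 2 (post-nasal voicing): /t/ is a voiceless stop immediately after the nasal /m/, so it voices to [d]. /gronimtataatkur/ → gronimdataatkur.
Rule 3 (stop-cluster e-epenthesis): /t/ and /k/ form a stop–stop cluster, so [e] is inserted between them. /gronimdataatkur/ → gronimdataatekur.
Rule 4 (intervocalic voicing): /t/ is a voiceless obstruent between vowels /a/ and /a/, so it voices to [d]. /t/ is a voiceless obstruent between vowels /a/ and /e/, so it voices to [d]. /k/ is a voiceless obstruent between vowels /e/ and /u/, so it voices to [g]. /gronimdataatekur/ → gronimdadaadegur.
Rule 5 (final i-epenthesis): the form ends in the consonant /r/, so [i] is inserted word-finally. /gronimdadaadegur/ → gronimdadaadeguri.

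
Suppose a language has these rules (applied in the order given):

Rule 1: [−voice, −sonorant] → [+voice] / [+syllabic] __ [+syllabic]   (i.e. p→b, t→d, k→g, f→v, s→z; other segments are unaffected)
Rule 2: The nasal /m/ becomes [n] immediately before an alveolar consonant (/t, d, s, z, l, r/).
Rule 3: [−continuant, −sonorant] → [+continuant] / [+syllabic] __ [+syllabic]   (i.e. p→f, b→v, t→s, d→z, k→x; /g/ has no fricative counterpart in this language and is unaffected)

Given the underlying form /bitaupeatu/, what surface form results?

Rule 1 (intervocalic voicing): /t/ is a voiceless obstruent between vowels /i/ and /a/, so it voices to [d]. /p/ is a voiceless obstruent between vowels /u/ and /e/, so it voices to [b]. /t/ is a voiceless obstruent between vowels /a/ and /u/, so it voices to [d]. /bitaupeatu/ → bidaubeadu.
Rule 2 (nasal place assimilation): no segment meets the environment; /bidaubeadu/ is unchanged.
Rule 3 (intervocalic spirantization): /d/ is a stop between vowels /i/ and /a/, so it spirantizes to the fricative [z]. /b/ is a stop between vowels /u/ and /e/, so it spirantizes to the fricative [v]. /d/ is a stop between vowels /a/ and /u/, so it spirantizes to the fricative [z]. /bidaubeadu/ → bizauveazu.

bizauveazu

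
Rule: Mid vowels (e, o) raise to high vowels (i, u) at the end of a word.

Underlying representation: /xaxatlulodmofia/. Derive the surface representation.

No segment of /xaxatlulodmofia/ meets the structural description of the rule, so the form surfaces unchanged.

xaxatlulodmofia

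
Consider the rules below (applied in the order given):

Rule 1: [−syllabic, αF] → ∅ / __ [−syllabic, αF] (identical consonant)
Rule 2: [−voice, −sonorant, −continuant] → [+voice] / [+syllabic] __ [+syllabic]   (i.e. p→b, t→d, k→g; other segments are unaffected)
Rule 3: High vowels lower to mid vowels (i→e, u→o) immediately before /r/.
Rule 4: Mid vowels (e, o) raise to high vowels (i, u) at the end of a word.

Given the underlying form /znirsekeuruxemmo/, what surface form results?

znersegeoruxemu

Rule 1 (degemination): /mm/ is a geminate; the first /m/ deletes. /znirsekeuruxemmo/ → znirsekeuruxemo.
Rule 2 (intervocalic voicing): /k/ is a voiceless stop between vowels /e/ and /e/, so it voices to [g]. /znirsekeuruxemo/ → znirsegeuruxemo.
Rule 3 (pre-rhotic lowering): /i/ is a high vowel immediately before /r/, so it lowers to [e]. /u/ is a high vowel immediately before /r/, so it lowers to [o]. /znirsegeuruxemo/ → znersegeoruxemo.
Rule 4 (final vowel raising): /o/ is a mid vowel in word-final position, so it raises to [u]. /znersegeoruxemo/ → znersegeoruxemu.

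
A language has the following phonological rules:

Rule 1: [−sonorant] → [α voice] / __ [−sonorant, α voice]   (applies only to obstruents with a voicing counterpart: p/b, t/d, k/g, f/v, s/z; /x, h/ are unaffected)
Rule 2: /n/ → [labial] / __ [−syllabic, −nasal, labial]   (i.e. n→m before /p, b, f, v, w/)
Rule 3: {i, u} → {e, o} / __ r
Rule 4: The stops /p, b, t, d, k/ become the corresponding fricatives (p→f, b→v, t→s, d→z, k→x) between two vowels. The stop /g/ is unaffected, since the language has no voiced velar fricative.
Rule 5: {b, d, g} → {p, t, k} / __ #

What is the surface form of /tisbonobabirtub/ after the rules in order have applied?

tizbonovavertup

Rule 1 (regressive voicing assimilation): /s/ precedes the voiced obstruent /b/, so it voices to [z] by assimilation. /tisbonobabirtub/ → tizbonobabirtub.
Rule 2 (nasal place assimilation): no segment meets the environment; /tizbonobabirtub/ is unchanged.
Rule 3 (pre-rhotic lowering): /i/ is a high vowel immediately before /r/, so it lowers to [e]. /tizbonobabirtub/ → tizbonobabertub.
Rule 4 (intervocalic spirantization): /b/ is a stop between vowels /o/ and /a/, so it spirantizes to the fricative [v]. /b/ is a stop between vowels /a/ and /e/, so it spirantizes to the fricative [v]. /tizbonobabertub/ → tizbonovavertub.
Rule 5 (final devoicing): /b/ is a voiced stop in word-final position, so it devoices to [p]. /tizbonovavertub/ → tizbonovavertup.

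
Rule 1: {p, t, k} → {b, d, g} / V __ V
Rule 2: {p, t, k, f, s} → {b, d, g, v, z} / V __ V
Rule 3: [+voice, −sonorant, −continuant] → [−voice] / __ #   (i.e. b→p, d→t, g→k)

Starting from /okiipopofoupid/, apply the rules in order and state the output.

ogiibobovoubit

Rule 1 (intervocalic voicing): /k/ is a voiceless stop between vowels /o/ and /i/, so it voices to [g]. /p/ is a voiceless stop between vowels /i/ and /o/, so it voices to [b]. /p/ is a voiceless stop between vowels /o/ and /o/, so it voices to [b]. /p/ is a voiceless stop between vowels /u/ and /i/, so it voices to [b]. /okiipopofoupid/ → ogiibobofoubid.
Rule 2 (intervocalic voicing): /f/ is a voiceless obstruent between vowels /o/ and /o/, so it voices to [v]. /ogiibobofoubid/ → ogiibobovoubid.
Rule 3 (final devoicing): /d/ is a voiced stop in word-final position, so it devoices to [t]. /ogiibobovoubid/ → ogiibobovoubit.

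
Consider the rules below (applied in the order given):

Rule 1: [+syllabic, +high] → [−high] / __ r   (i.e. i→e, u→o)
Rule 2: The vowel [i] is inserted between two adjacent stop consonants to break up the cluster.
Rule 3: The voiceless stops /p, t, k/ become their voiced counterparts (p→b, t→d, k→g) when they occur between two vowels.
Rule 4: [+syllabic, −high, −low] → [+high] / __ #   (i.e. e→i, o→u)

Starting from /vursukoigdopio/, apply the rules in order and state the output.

Rule 1 (pre-rhotic lowering): /u/ is a high vowel immediately before /r/, so it lowers to [o]. /vursukoigdopio/ → vorsukoigdopio.
Rule 2 (stop-cluster i-epenthesis): /g/ and /d/ form a stop–stop cluster, so [i] is inserted between them. /vorsukoigdopio/ → vorsukoigidopio.
Rule 3 (intervocalic voicing): /k/ is a voiceless stop between vowels /u/ and /o/, so it voices to [g]. /p/ is a voiceless stop between vowels /o/ and /i/, so it voices to [b]. /vorsukoigidopio/ → vorsugoigidobio.
Rule 4 (final vowel raising): /o/ is a mid vowel in word-final position, so it raises to [u]. /vorsugoigidobio/ → vorsugoigidobiu.

vorsugoigidobiu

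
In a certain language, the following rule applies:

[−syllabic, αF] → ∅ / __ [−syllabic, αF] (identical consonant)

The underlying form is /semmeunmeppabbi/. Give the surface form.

semeunmepabi

/mm/ is a geminate; the first /m/ deletes.
/pp/ is a geminate; the first /p/ deletes.
/bb/ is a geminate; the first /b/ deletes.
Surface form: [semeunmepabi].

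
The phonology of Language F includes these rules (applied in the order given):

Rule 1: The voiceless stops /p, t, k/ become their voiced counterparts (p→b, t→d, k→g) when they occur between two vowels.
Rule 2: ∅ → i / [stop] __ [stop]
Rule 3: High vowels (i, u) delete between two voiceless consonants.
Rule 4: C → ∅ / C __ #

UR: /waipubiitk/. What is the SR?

waibubiit

Rule 1 (intervocalic voicing): /p/ is a voiceless stop between vowels /i/ and /u/, so it voices to [b]. /waipubiitk/ → waibubiitk.
Rule 2 (stop-cluster i-epenthesis): /t/ and /k/ form a stop–stop cluster, so [i] is inserted between them. /waibubiitk/ → waibubiitik.
Rule 3 (high vowel syncope): /i/ is a high vowel flanked by voiceless consonants /t/ and /k/, so it deletes. /waibubiitik/ → waibubiitk.
Rule 4 (final cluster simplification): /k/ is the second consonant of a word-final cluster /tk/, so it deletes. /waibubiitk/ → waibubiit.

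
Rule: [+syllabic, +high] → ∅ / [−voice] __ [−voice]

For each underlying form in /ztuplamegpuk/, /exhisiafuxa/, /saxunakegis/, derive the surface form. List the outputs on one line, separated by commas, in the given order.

/ztuplamegpuk/: /u/ is a high vowel flanked by voiceless consonants /t/ and /p/, so it deletes. /u/ is a high vowel flanked by voiceless consonants /p/ and /k/, so it deletes. → [ztplamegpk].
/exhisiafuxa/: /i/ is a high vowel flanked by voiceless consonants /h/ and /s/, so it deletes. /u/ is a high vowel flanked by voiceless consonants /f/ and /x/, so it deletes. → [exhsiafxa].
/saxunakegis/: the rule's environment is not met; surfaces unchanged as [saxunakegis].

ztplamegpk, exhsiafxa, saxunakegis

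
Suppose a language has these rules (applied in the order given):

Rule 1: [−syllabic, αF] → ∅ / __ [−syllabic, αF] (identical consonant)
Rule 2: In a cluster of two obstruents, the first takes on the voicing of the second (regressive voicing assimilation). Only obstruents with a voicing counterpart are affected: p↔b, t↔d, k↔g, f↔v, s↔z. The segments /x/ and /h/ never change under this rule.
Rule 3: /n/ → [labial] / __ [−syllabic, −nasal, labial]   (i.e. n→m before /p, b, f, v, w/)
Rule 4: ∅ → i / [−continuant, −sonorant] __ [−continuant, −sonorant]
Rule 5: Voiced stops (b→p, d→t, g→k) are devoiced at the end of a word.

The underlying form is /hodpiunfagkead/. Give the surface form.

hotipiumfakikeat

Rule 1 (degemination): no segment meets the environment; /hodpiunfagkead/ is unchanged.
Rule 2 (regressive voicing assimilation): /d/ precedes the voiceless obstruent /p/, so it devoices to [t] by assimilation. /g/ precedes the voiceless obstruent /k/, so it devoices to [k] by assimilation. /hodpiunfagkead/ → hotpiunfakkead.
Rule 3 (nasal place assimilation): /n/ precedes the labial consonant /f/, so it assimilates in place to [m]. /hotpiunfakkead/ → hotpiumfakkead.
Rule 4 (stop-cluster i-epenthesis): /t/ and /p/ form a stop–stop cluster, so [i] is inserted between them. /k/ and /k/ form a stop–stop cluster, so [i] is inserted between them. /hotpiumfakkead/ → hotipiumfakikead.
Rule 5 (final devoicing): /d/ is a voiced stop in word-final position, so it devoices to [t]. /hotipiumfakikead/ → hotipiumfakikeat.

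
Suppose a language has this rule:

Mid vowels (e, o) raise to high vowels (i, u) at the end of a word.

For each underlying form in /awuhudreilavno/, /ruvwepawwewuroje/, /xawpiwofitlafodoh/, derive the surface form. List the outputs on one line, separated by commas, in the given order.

awuhudreilavnu, ruvwepawwewuroji, xawpiwofitlafodoh

/awuhudreilavno/: /o/ is a mid vowel in word-final position, so it raises to [u]. → [awuhudreilavnu].
/ruvwepawwewuroje/: /e/ is a mid vowel in word-final position, so it raises to [i]. → [ruvwepawwewuroji].
/xawpiwofitlafodoh/: the rule's environment is not met; surfaces unchanged as [xawpiwofitlafodoh].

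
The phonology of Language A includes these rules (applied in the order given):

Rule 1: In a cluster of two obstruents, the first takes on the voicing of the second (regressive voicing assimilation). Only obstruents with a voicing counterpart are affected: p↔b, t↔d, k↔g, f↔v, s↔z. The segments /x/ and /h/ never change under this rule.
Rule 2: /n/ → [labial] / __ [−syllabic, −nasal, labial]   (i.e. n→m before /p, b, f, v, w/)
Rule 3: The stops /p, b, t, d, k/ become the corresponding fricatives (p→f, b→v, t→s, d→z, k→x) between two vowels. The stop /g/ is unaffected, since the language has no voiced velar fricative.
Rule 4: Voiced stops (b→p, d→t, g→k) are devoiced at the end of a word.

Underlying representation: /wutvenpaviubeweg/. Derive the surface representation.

wudvempaviuvewek

Rule 1 (regressive voicing assimilation): /t/ precedes the voiced obstruent /v/, so it voices to [d] by assimilation. /wutvenpaviubeweg/ → wudvenpaviubeweg.
Rule 2 (nasal place assimilation): /n/ precedes the labial consonant /p/, so it assimilates in place to [m]. /wudvenpaviubeweg/ → wudvempaviubeweg.
Rule 3 (intervocalic spirantization): /b/ is a stop between vowels /u/ and /e/, so it spirantizes to the fricative [v]. /wudvempaviubeweg/ → wudvempaviuveweg.
Rule 4 (final devoicing): /g/ is a voiced stop in word-final position, so it devoices to [k]. /wudvempaviuveweg/ → wudvempaviuvewek.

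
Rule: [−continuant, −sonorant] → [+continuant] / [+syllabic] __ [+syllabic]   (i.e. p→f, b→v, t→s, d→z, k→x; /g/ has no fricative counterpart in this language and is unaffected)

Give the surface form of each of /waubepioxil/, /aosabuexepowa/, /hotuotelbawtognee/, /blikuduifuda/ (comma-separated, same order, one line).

wauvefioxil, aosavuexefowa, hosuoselbawtognee, blixuzuifuza

/waubepioxil/: /b/ is a stop between vowels /u/ and /e/, so it spirantizes to the fricative [v]. /p/ is a stop between vowels /e/ and /i/, so it spirantizes to the fricative [f]. → [wauvefioxil].
/aosabuexepowa/: /b/ is a stop between vowels /a/ and /u/, so it spirantizes to the fricative [v]. /p/ is a stop between vowels /e/ and /o/, so it spirantizes to the fricative [f]. → [aosavuexefowa].
/hotuotelbawtognee/: /t/ is a stop between vowels /o/ and /u/, so it spirantizes to the fricative [s]. /t/ is a stop between vowels /o/ and /e/, so it spirantizes to the fricative [s]. → [hosuoselbawtognee].
/blikuduifuda/: /k/ is a stop between vowels /i/ and /u/, so it spirantizes to the fricative [x]. /d/ is a stop between vowels /u/ and /u/, so it spirantizes to the fricative [z]. /d/ is a stop between vowels /u/ and /a/, so it spirantizes to the fricative [z]. → [blixuzuifuza].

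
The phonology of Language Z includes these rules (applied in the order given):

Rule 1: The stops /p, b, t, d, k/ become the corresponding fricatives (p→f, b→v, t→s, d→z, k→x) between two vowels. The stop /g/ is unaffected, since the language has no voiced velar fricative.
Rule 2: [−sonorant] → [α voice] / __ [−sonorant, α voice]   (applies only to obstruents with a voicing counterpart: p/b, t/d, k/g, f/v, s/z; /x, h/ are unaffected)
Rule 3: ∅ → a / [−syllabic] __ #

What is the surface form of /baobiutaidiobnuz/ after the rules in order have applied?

Rule 1 (intervocalic spirantization): /b/ is a stop between vowels /o/ and /i/, so it spirantizes to the fricative [v]. /t/ is a stop between vowels /u/ and /a/, so it spirantizes to the fricative [s]. /d/ is a stop between vowels /i/ and /i/, so it spirantizes to the fricative [z]. /baobiutaidiobnuz/ → baoviusaiziobnuz.
Rule 2 (regressive voicing assimilation): no segment meets the environment; /baoviusaiziobnuz/ is unchanged.
Rule 3 (final a-epenthesis): the form ends in the consonant /z/, so [a] is inserted word-finally. /baoviusaiziobnuz/ → baoviusaiziobnuza.

baoviusaiziobnuza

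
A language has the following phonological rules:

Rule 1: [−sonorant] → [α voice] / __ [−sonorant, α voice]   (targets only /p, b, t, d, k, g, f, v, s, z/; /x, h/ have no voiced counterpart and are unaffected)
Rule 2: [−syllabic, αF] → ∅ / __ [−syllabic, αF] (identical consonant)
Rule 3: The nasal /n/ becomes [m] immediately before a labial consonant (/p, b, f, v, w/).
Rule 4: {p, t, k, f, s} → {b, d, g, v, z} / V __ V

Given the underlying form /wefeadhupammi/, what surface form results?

weveathubami

Rule 1 (regressive voicing assimilation): /d/ precedes the voiceless obstruent /h/, so it devoices to [t] by assimilation. /wefeadhupammi/ → wefeathupammi.
Rule 2 (degemination): /mm/ is a geminate; the first /m/ deletes. /wefeathupammi/ → wefeathupami.
Rule 3 (nasal place assimilation): no segment meets the environment; /wefeathupami/ is unchanged.
Rule 4 (intervocalic voicing): /f/ is a voiceless obstruent between vowels /e/ and /e/, so it voices to [v]. /p/ is a voiceless obstruent between vowels /u/ and /a/, so it voices to [b]. /wefeathupami/ → weveathubami.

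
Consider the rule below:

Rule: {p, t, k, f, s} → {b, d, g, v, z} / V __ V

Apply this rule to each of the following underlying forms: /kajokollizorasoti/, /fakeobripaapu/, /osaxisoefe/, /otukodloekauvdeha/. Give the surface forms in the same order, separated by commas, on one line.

/kajokollizorasoti/: /k/ is a voiceless obstruent between vowels /o/ and /o/, so it voices to [g]. /s/ is a voiceless obstruent between vowels /a/ and /o/, so it voices to [z]. /t/ is a voiceless obstruent between vowels /o/ and /i/, so it voices to [d]. → [kajogollizorazodi].
/fakeobripaapu/: /k/ is a voiceless obstruent between vowels /a/ and /e/, so it voices to [g]. /p/ is a voiceless obstruent between vowels /i/ and /a/, so it voices to [b]. /p/ is a voiceless obstruent between vowels /a/ and /u/, so it voices to [b]. → [fageobribaabu].
/osaxisoefe/: /s/ is a voiceless obstruent between vowels /o/ and /a/, so it voices to [z]. /s/ is a voiceless obstruent between vowels /i/ and /o/, so it voices to [z]. /f/ is a voiceless obstruent between vowels /e/ and /e/, so it voices to [v]. → [ozaxizoeve].
/otukodloekauvdeha/: /t/ is a voiceless obstruent between vowels /o/ and /u/, so it voices to [d]. /k/ is a voiceless obstruent between vowels /u/ and /o/, so it voices to [g]. /k/ is a voiceless obstruent between vowels /e/ and /a/, so it voices to [g]. → [odugodloegauvdeha].

kajogollizorazodi, fageobribaabu, ozaxizoeve, odugodloegauvdeha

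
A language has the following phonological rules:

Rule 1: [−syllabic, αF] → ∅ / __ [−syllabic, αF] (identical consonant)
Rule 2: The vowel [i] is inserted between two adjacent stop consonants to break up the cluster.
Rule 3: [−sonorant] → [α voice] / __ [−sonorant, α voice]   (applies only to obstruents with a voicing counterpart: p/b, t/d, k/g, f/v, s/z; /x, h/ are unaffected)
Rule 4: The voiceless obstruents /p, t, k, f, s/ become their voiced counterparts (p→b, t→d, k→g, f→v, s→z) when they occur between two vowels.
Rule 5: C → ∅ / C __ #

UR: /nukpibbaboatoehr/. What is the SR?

nugibibaboadoeh

Rule 1 (degemination): /bb/ is a geminate; the first /b/ deletes. /nukpibbaboatoehr/ → nukpibaboatoehr.
Rule 2 (stop-cluster i-epenthesis): /k/ and /p/ form a stop–stop cluster, so [i] is inserted between them. /nukpibaboatoehr/ → nukipibaboatoehr.
Rule 3 (regressive voicing assimilation): no segment meets the environment; /nukipibaboatoehr/ is unchanged.
Rule 4 (intervocalic voicing): /k/ is a voiceless obstruent between vowels /u/ and /i/, so it voices to [g]. /p/ is a voiceless obstruent between vowels /i/ and /i/, so it voices to [b]. /t/ is a voiceless obstruent between vowels /a/ and /o/, so it voices to [d]. /nukipibaboatoehr/ → nugibibaboadoehr.
Rule 5 (final cluster simplification): /r/ is the second consonant of a word-final cluster /hr/, so it deletes. /nugibibaboadoehr/ → nugibibaboadoeh.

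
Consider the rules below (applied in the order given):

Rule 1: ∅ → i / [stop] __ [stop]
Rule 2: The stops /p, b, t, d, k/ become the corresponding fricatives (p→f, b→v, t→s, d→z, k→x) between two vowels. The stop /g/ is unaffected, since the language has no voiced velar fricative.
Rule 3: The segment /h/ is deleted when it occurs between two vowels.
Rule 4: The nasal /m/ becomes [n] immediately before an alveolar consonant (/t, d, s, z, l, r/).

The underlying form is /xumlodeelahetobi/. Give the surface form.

Rule 1 (stop-cluster i-epenthesis): no segment meets the environment; /xumlodeelahetobi/ is unchanged.
Rule 2 (intervocalic spirantization): /d/ is a stop between vowels /o/ and /e/, so it spirantizes to the fricative [z]. /t/ is a stop between vowels /e/ and /o/, so it spirantizes to the fricative [s]. /b/ is a stop between vowels /o/ and /i/, so it spirantizes to the fricative [v]. /xumlodeelahetobi/ → xumlozeelahesovi.
Rule 3 (intervocalic h-deletion): /h/ occurs between vowels /a/ and /e/, so it deletes. /xumlozeelahesovi/ → xumlozeelaesovi.
Rule 4 (nasal place assimilation): /m/ precedes the alveolar consonant /l/, so it assimilates in place to [n]. /xumlozeelaesovi/ → xunlozeelaesovi.

xunlozeelaesovi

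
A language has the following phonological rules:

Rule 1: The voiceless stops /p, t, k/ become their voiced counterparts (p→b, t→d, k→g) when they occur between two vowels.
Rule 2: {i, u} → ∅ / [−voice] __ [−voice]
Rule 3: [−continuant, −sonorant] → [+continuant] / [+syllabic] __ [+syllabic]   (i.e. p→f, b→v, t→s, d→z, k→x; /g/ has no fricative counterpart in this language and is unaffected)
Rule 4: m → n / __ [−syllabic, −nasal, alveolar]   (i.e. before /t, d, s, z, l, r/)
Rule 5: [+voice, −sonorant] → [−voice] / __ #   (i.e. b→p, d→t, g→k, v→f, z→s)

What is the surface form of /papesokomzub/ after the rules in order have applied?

pavesogonzup

Rule 1 (intervocalic voicing): /p/ is a voiceless stop between vowels /a/ and /e/, so it voices to [b]. /k/ is a voiceless stop between vowels /o/ and /o/, so it voices to [g]. /papesokomzub/ → pabesogomzub.
Rule 2 (high vowel syncope): no segment meets the environment; /pabesogomzub/ is unchanged.
Rule 3 (intervocalic spirantization): /b/ is a stop between vowels /a/ and /e/, so it spirantizes to the fricative [v]. /pabesogomzub/ → pavesogomzub.
Rule 4 (nasal place assimilation): /m/ precedes the alveolar consonant /z/, so it assimilates in place to [n]. /pavesogomzub/ → pavesogonzub.
Rule 5 (final devoicing): /b/ is a voiced obstruent in word-final position, so it devoices to [p]. /pavesogonzub/ → pavesogonzup.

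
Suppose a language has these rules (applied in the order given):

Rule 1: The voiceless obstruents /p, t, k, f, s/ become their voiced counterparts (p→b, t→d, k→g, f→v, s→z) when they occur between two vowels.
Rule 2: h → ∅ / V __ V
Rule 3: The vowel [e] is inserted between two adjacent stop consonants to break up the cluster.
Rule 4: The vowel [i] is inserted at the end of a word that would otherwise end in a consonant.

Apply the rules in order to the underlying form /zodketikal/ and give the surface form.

Rule 1 (intervocalic voicing): /t/ is a voiceless obstruent between vowels /e/ and /i/, so it voices to [d]. /k/ is a voiceless obstruent between vowels /i/ and /a/, so it voices to [g]. /zodketikal/ → zodkedigal.
Rule 2 (intervocalic h-deletion): no segment meets the environment; /zodkedigal/ is unchanged.
Rule 3 (stop-cluster e-epenthesis): /d/ and /k/ form a stop–stop cluster, so [e] is inserted between them. /zodkedigal/ → zodekedigal.
Rule 4 (final i-epenthesis): the form ends in the consonant /l/, so [i] is inserted word-finally. /zodekedigal/ → zodekedigali.

zodekedigali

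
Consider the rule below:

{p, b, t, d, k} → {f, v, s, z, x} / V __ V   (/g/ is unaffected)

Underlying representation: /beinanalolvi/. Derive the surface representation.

No segment of /beinanalolvi/ meets the structural description of the rule, so the form surfaces unchanged.

beinanalolvi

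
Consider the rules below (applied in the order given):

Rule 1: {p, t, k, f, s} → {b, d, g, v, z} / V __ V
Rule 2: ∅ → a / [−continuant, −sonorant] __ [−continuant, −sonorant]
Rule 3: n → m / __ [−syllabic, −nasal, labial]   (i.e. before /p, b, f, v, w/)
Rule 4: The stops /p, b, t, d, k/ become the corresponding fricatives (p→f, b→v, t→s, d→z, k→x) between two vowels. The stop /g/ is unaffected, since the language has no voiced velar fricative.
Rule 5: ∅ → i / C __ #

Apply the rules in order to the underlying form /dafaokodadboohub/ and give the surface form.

davaogozazavoohubi

Rule 1 (intervocalic voicing): /f/ is a voiceless obstruent between vowels /a/ and /a/, so it voices to [v]. /k/ is a voiceless obstruent between vowels /o/ and /o/, so it voices to [g]. /dafaokodadboohub/ → davaogodadboohub.
Rule 2 (stop-cluster a-epenthesis): /d/ and /b/ form a stop–stop cluster, so [a] is inserted between them. /davaogodadboohub/ → davaogodadaboohub.
Rule 3 (nasal place assimilation): no segment meets the environment; /davaogodadaboohub/ is unchanged.
Rule 4 (intervocalic spirantization): /d/ is a stop between vowels /o/ and /a/, so it spirantizes to the fricative [z]. /d/ is a stop between vowels /a/ and /a/, so it spirantizes to the fricative [z]. /b/ is a stop between vowels /a/ and /o/, so it spirantizes to the fricative [v]. /davaogodadaboohub/ → davaogozazavoohub.
Rule 5 (final i-epenthesis): the form ends in the consonant /b/, so [i] is inserted word-finally. /davaogozazavoohub/ → davaogozazavoohubi.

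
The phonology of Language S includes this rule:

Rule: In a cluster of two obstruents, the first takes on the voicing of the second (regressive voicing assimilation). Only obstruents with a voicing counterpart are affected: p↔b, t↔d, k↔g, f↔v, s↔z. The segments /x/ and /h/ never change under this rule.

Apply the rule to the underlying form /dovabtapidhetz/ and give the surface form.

/b/ precedes the voiceless obstruent /t/, so it devoices to [p] by assimilation.
/d/ precedes the voiceless obstruent /h/, so it devoices to [t] by assimilation.
/t/ precedes the voiced obstruent /z/, so it voices to [d] by assimilation.
The other instances of /d/, /v/, /t/, /p/, /z/ do not occur in the required environment and remain unchanged.
Surface form: [dovaptapithedz].

dovaptapithedz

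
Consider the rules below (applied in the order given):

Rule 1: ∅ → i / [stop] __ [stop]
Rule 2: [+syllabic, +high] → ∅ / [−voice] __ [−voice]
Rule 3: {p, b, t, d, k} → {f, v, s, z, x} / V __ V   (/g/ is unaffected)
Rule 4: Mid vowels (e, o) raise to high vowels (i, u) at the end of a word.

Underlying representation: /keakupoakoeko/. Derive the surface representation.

keakpoaxoexu

Rule 1 (stop-cluster i-epenthesis): no segment meets the environment; /keakupoakoeko/ is unchanged.
Rule 2 (high vowel syncope): /u/ is a high vowel flanked by voiceless consonants /k/ and /p/, so it deletes. /keakupoakoeko/ → keakpoakoeko.
Rule 3 (intervocalic spirantization): /k/ is a stop between vowels /a/ and /o/, so it spirantizes to the fricative [x]. /k/ is a stop between vowels /e/ and /o/, so it spirantizes to the fricative [x]. /keakpoakoeko/ → keakpoaxoexo.
Rule 4 (final vowel raising): /o/ is a mid vowel in word-final position, so it raises to [u]. /keakpoaxoexo/ → keakpoaxoexu.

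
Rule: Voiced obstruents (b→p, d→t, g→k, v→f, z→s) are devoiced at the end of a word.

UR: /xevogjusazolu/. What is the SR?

No segment of /xevogjusazolu/ meets the structural description of the rule, so the form surfaces unchanged.

xevogjusazolu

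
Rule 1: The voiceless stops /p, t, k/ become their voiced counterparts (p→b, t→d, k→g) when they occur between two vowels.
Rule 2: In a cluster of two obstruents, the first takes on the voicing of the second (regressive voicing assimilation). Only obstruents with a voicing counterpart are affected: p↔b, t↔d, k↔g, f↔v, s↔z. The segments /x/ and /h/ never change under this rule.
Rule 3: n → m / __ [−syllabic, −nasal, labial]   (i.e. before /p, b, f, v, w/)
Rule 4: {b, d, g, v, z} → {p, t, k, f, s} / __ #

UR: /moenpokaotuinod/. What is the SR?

moempogaoduinot

Rule 1 (intervocalic voicing): /k/ is a voiceless stop between vowels /o/ and /a/, so it voices to [g]. /t/ is a voiceless stop between vowels /o/ and /u/, so it voices to [d]. /moenpokaotuinod/ → moenpogaoduinod.
Rule 2 (regressive voicing assimilation): no segment meets the environment; /moenpogaoduinod/ is unchanged.
Rule 3 (nasal place assimilation): /n/ precedes the labial consonant /p/, so it assimilates in place to [m]. /moenpogaoduinod/ → moempogaoduinod.
Rule 4 (final devoicing): /d/ is a voiced obstruent in word-final position, so it devoices to [t]. /moempogaoduinod/ → moempogaoduinot.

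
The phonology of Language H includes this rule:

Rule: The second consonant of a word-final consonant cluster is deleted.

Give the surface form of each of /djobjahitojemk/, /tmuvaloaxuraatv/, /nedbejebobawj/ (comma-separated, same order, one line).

/djobjahitojemk/: /k/ is the second consonant of a word-final cluster /mk/, so it deletes. → [djobjahitojem].
/tmuvaloaxuraatv/: /v/ is the second consonant of a word-final cluster /tv/, so it deletes. → [tmuvaloaxuraat].
/nedbejebobawj/: /j/ is the second consonant of a word-final cluster /wj/, so it deletes. → [nedbejebobaw].

djobjahitojem, tmuvaloaxuraat, nedbejebobaw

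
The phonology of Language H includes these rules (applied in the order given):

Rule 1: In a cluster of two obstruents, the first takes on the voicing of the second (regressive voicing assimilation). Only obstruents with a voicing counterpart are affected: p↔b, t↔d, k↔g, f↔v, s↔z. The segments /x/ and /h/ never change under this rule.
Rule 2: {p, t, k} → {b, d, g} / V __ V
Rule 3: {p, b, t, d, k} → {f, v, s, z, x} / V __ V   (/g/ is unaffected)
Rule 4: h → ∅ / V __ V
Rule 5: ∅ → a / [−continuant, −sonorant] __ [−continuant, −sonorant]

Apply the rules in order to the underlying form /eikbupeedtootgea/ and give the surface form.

Rule 1 (regressive voicing assimilation): /k/ precedes the voiced obstruent /b/, so it voices to [g] by assimilation. /d/ precedes the voiceless obstruent /t/, so it devoices to [t] by assimilation. /t/ precedes the voiced obstruent /g/, so it voices to [d] by assimilation. /eikbupeedtootgea/ → eigbupeettoodgea.
Rule 2 (intervocalic voicing): /p/ is a voiceless stop between vowels /u/ and /e/, so it voices to [b]. /eigbupeettoodgea/ → eigbubeettoodgea.
Rule 3 (intervocalic spirantization): /b/ is a stop between vowels /u/ and /e/, so it spirantizes to the fricative [v]. /eigbubeettoodgea/ → eigbuveettoodgea.
Rule 4 (intervocalic h-deletion): no segment meets the environment; /eigbuveettoodgea/ is unchanged.
Rule 5 (stop-cluster a-epenthesis): /g/ and /b/ form a stop–stop cluster, so [a] is inserted between them. /t/ and /t/ form a stop–stop cluster, so [a] is inserted between them. /d/ and /g/ form a stop–stop cluster, so [a] is inserted between them. /eigbuveettoodgea/ → eigabuveetatoodagea.

eigabuveetatoodagea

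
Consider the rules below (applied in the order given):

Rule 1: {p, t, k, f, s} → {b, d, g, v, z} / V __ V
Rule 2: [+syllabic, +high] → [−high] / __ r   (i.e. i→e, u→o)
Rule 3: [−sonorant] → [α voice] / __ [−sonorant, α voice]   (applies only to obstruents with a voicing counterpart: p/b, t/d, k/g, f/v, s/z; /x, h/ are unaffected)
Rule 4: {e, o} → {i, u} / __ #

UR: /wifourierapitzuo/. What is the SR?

wivoorierabidzuu

Rule 1 (intervocalic voicing): /f/ is a voiceless obstruent between vowels /i/ and /o/, so it voices to [v]. /p/ is a voiceless obstruent between vowels /a/ and /i/, so it voices to [b]. /wifourierapitzuo/ → wivourierabitzuo.
Rule 2 (pre-rhotic lowering): /u/ is a high vowel immediately before /r/, so it lowers to [o]. /wivourierabitzuo/ → wivoorierabitzuo.
Rule 3 (regressive voicing assimilation): /t/ precedes the voiced obstruent /z/, so it voices to [d] by assimilation. /wivoorierabitzuo/ → wivoorierabidzuo.
Rule 4 (final vowel raising): /o/ is a mid vowel in word-final position, so it raises to [u]. /wivoorierabidzuo/ → wivoorierabidzuu.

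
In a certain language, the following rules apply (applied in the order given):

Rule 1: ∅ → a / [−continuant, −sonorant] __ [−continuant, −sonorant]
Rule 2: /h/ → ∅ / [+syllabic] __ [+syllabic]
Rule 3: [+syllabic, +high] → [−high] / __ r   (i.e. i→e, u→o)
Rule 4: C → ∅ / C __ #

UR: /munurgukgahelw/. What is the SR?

munorgukagael

Rule 1 (stop-cluster a-epenthesis): /k/ and /g/ form a stop–stop cluster, so [a] is inserted between them. /munurgukgahelw/ → munurgukagahelw.
Rule 2 (intervocalic h-deletion): /h/ occurs between vowels /a/ and /e/, so it deletes. /munurgukagahelw/ → munurgukagaelw.
Rule 3 (pre-rhotic lowering): /u/ is a high vowel immediately before /r/, so it lowers to [o]. /munurgukagaelw/ → munorgukagaelw.
Rule 4 (final cluster simplification): /w/ is the second consonant of a word-final cluster /lw/, so it deletes. /munorgukagaelw/ → munorgukagael.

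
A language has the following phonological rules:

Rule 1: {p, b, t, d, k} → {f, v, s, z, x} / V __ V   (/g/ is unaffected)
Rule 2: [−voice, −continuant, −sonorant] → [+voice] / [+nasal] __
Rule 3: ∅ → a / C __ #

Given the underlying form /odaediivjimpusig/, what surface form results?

Rule 1 (intervocalic spirantization): /d/ is a stop between vowels /o/ and /a/, so it spirantizes to the fricative [z]. /d/ is a stop between vowels /e/ and /i/, so it spirantizes to the fricative [z]. /odaediivjimpusig/ → ozaeziivjimpusig.
Rule 2 (post-nasal voicing): /p/ is a voiceless stop immediately after the nasal /m/, so it voices to [b]. /ozaeziivjimpusig/ → ozaeziivjimbusig.
Rule 3 (final a-epenthesis): the form ends in the consonant /g/, so [a] is inserted word-finally. /ozaeziivjimbusig/ → ozaeziivjimbusiga.

ozaeziivjimbusiga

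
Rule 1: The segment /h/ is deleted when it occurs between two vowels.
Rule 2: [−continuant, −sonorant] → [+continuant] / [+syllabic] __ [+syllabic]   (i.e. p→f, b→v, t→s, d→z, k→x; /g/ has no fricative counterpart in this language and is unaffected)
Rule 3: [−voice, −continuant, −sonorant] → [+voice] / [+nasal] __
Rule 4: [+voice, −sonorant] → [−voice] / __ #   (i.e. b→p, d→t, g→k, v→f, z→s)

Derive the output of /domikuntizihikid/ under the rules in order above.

domixundiziixit

Rule 1 (intervocalic h-deletion): /h/ occurs between vowels /i/ and /i/, so it deletes. /domikuntizihikid/ → domikuntiziikid.
Rule 2 (intervocalic spirantization): /k/ is a stop between vowels /i/ and /u/, so it spirantizes to the fricative [x]. /k/ is a stop between vowels /i/ and /i/, so it spirantizes to the fricative [x]. /domikuntiziikid/ → domixuntiziixid.
Rule 3 (post-nasal voicing): /t/ is a voiceless stop immediately after the nasal /n/, so it voices to [d]. /domixuntiziixid/ → domixundiziixid.
Rule 4 (final devoicing): /d/ is a voiced obstruent in word-final position, so it devoices to [t]. /domixundiziixid/ → domixundiziixit.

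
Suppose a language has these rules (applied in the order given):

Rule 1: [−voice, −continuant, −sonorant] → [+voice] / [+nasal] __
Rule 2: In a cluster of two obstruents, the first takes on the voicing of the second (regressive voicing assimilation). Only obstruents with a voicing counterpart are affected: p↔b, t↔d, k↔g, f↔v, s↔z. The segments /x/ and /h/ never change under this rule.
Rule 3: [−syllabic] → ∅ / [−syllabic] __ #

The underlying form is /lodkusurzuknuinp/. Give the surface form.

lotkusurzuknuin

Rule 1 (post-nasal voicing): /p/ is a voiceless stop immediately after the nasal /n/, so it voices to [b]. /lodkusurzuknuinp/ → lodkusurzuknuinb.
Rule 2 (regressive voicing assimilation): /d/ precedes the voiceless obstruent /k/, so it devoices to [t] by assimilation. /lodkusurzuknuinb/ → lotkusurzuknuinb.
Rule 3 (final cluster simplification): /b/ is the second consonant of a word-final cluster /nb/, so it deletes. /lotkusurzuknuinb/ → lotkusurzuknuin.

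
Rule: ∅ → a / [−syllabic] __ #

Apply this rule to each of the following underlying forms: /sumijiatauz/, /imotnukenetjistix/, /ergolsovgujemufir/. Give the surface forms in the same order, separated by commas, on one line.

sumijiatauza, imotnukenetjistixa, ergolsovgujemufira

/sumijiatauz/: the form ends in the consonant /z/, so [a] is inserted word-finally. → [sumijiatauza].
/imotnukenetjistix/: the form ends in the consonant /x/, so [a] is inserted word-finally. → [imotnukenetjistixa].
/ergolsovgujemufir/: the form ends in the consonant /r/, so [a] is inserted word-finally. → [ergolsovgujemufira].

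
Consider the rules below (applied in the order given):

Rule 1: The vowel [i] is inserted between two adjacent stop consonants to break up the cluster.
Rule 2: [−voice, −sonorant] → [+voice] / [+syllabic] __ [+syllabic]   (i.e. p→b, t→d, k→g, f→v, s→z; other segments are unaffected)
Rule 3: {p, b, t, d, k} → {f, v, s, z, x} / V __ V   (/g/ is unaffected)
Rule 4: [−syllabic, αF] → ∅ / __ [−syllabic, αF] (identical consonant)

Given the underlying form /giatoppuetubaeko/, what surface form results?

Rule 1 (stop-cluster i-epenthesis): /p/ and /p/ form a stop–stop cluster, so [i] is inserted between them. /giatoppuetubaeko/ → giatopipuetubaeko.
Rule 2 (intervocalic voicing): /t/ is a voiceless obstruent between vowels /a/ and /o/, so it voices to [d]. /p/ is a voiceless obstruent between vowels /o/ and /i/, so it voices to [b]. /p/ is a voiceless obstruent between vowels /i/ and /u/, so it voices to [b]. /t/ is a voiceless obstruent between vowels /e/ and /u/, so it voices to [d]. /k/ is a voiceless obstruent between vowels /e/ and /o/, so it voices to [g]. /giatopipuetubaeko/ → giadobibuedubaego.
Rule 3 (intervocalic spirantization): /d/ is a stop between vowels /a/ and /o/, so it spirantizes to the fricative [z]. /b/ is a stop between vowels /o/ and /i/, so it spirantizes to the fricative [v]. /b/ is a stop between vowels /i/ and /u/, so it spirantizes to the fricative [v]. /d/ is a stop between vowels /e/ and /u/, so it spirantizes to the fricative [z]. /b/ is a stop between vowels /u/ and /a/, so it spirantizes to the fricative [v]. /giadobibuedubaego/ → giazovivuezuvaego.
Rule 4 (degemination): no segment meets the environment; /giazovivuezuvaego/ is unchanged.

giazovivuezuvaego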